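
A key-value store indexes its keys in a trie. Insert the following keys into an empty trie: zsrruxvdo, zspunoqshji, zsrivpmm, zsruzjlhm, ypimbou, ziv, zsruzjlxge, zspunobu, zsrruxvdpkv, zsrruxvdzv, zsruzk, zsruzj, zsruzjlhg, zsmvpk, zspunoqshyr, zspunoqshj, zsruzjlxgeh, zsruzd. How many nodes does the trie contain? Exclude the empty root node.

58

For each word, the new-node count is its length minus the longest prefix already in the trie:
  "zsrruxvdo" → 9 new (z, s, r, r, u, x, v, d, o)
  "zspunoqshji" → prefix "zs" already present; 9 new (p, u, n, o, q, s, h, j, i)
  "zsrivpmm" → prefix "zsr" already present; 5 new (i, v, p, m, m)
  "zsruzjlhm" → prefix "zsr" already present; 6 new (u, z, j, l, h, m)
  "ypimbou" → 7 new (y, p, i, m, b, o, u)
  "ziv" → prefix "z" already present; 2 new (i, v)
  "zsruzjlxge" → prefix "zsruzjl" already present; 3 new (x, g, e)
  "zspunobu" → prefix "zspuno" already present; 2 new (b, u)
  "zsrruxvdpkv" → prefix "zsrruxvd" already present; 3 new (p, k, v)
  "zsrruxvdzv" → prefix "zsrruxvd" already present; 2 new (z, v)
  "zsruzk" → prefix "zsruz" already present; 1 new (k)
  "zsruzj" → prefix "zsruzj" already present; 0 new (none)
  "zsruzjlhg" → prefix "zsruzjlh" already present; 1 new (g)
  "zsmvpk" → prefix "zs" already present; 4 new (m, v, p, k)
  "zspunoqshyr" → prefix "zspunoqsh" already present; 2 new (y, r)
  "zspunoqshj" → prefix "zspunoqshj" already present; 0 new (none)
  "zsruzjlxgeh" → prefix "zsruzjlxge" already present; 1 new (h)
  "zsruzd" → prefix "zsruz" already present; 1 new (d)
Total nodes = 9 + 9 + 5 + 6 + 7 + 2 + 3 + 2 + 3 + 2 + 1 + 0 + 1 + 4 + 2 + 0 + 1 + 1 = 58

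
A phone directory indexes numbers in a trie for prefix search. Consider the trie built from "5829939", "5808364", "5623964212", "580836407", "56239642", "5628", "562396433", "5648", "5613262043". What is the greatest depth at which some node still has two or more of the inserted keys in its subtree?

The deepest shared node is where two words last agree before diverging.
"56239642" and "5623964212" agree on "56239642" (8 characters) before diverging; nothing deeper is shared.
Longest shared-prefix length: 8

8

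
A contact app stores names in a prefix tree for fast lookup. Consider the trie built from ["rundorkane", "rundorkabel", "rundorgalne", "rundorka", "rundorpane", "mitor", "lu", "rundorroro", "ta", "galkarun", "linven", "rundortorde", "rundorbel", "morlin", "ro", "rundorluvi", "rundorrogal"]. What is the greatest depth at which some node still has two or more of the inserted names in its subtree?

8

Look for the deepest trie node that still has at least two words in its subtree.
e.g. "rundorka" and "rundorkabel" share the prefix "rundorka" of length 8; no pair shares a longer one.
Longest shared-prefix length: 8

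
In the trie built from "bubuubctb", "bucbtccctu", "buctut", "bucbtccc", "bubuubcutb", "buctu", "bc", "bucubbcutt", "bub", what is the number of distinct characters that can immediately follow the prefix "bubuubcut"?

1

Follow the path "bubuubcut" to its node, then look at its outgoing edges.
Characters that immediately follow "bubuubcut" among the stored strings: {b}.
That node has 1 child edge.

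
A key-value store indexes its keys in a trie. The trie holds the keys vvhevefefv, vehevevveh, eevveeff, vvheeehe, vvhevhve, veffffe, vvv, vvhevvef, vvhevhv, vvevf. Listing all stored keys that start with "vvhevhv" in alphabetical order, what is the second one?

Words with prefix "vvhevhv", in lexicographic order: "vvhevhv", "vvhevhve"
The 2nd is vvhevhve.

vvhevhve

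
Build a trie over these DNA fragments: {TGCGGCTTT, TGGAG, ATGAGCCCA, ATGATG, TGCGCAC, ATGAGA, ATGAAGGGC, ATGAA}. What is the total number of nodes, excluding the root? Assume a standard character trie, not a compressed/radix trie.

Count nodes per top-level branch (shared prefixes stored once):
  'A'-branch (ATGAA, ATGAAGGGC, ATGAGA, ATGAGCCCA, ATGATG): 17 nodes
  'T'-branch (TGCGCAC, TGCGGCTTT, TGGAG): 15 nodes
Sum: 32

32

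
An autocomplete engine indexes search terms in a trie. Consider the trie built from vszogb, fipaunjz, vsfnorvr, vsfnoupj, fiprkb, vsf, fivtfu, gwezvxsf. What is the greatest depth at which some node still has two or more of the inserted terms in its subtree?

Equivalently: take the maximum, over all pairs, of their longest common prefix length.
e.g. "vsfnorvr" and "vsfnoupj" share the prefix "vsfno" of length 5; no pair shares a longer one.
Longest shared-prefix length: 5

5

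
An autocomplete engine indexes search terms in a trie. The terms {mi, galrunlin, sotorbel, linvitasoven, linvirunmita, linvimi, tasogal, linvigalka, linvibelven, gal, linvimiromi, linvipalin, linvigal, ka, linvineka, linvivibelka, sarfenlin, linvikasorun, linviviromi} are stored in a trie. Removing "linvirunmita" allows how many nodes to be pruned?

7

After clearing the end-marker at "linvirunmita", prune upward until reaching a node still needed by another word.
The suffix "runmita" (7 nodes) is used only by "linvirunmita"; the node for "linvi" still has the child "t", so pruning stops there.
Nodes removed: 7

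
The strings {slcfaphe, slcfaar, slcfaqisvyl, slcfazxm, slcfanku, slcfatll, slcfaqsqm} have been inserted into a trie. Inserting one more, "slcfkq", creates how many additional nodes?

2

Walking "slcfkq" from the root, the first 4 characters ("slcf") follow existing edges; "k" is the first miss.
So 6 − 4 = 2 new nodes.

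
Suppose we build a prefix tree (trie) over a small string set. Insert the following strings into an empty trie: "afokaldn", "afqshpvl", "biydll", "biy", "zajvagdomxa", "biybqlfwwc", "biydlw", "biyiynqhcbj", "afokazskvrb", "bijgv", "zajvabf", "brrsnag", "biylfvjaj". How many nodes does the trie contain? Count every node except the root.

70

Insert word by word; a character creates a node only if that edge doesn't already exist:
  "afokaldn" → 8 new (a, f, o, k, a, l, d, n)
  "afqshpvl" → prefix "af" already present; 6 new (q, s, h, p, v, l)
  "biydll" → 6 new (b, i, y, d, l, l)
  "biy" → prefix "biy" already present; 0 new (none)
  "zajvagdomxa" → 11 new (z, a, j, v, a, g, d, o, m, x, a)
  "biybqlfwwc" → prefix "biy" already present; 7 new (b, q, l, f, w, w, c)
  "biydlw" → prefix "biydl" already present; 1 new (w)
  "biyiynqhcbj" → prefix "biy" already present; 8 new (i, y, n, q, h, c, b, j)
  "afokazskvrb" → prefix "afoka" already present; 6 new (z, s, k, v, r, b)
  "bijgv" → prefix "bi" already present; 3 new (j, g, v)
  "zajvabf" → prefix "zajva" already present; 2 new (b, f)
  "brrsnag" → prefix "b" already present; 6 new (r, r, s, n, a, g)
  "biylfvjaj" → prefix "biy" already present; 6 new (l, f, v, j, a, j)
Total nodes = 8 + 6 + 6 + 0 + 11 + 7 + 1 + 8 + 6 + 3 + 2 + 6 + 6 = 70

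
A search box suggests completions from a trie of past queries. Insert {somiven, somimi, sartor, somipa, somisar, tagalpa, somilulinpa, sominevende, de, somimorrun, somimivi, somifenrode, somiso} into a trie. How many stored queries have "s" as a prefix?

Traverse to the node for "s", then collect every word in that subtree.
Words under "s": sartor, somifenrode, somilulinpa, somimi, somimivi, somimorrun, sominevende, somipa, somisar, somiso, somiven
Count: 11

11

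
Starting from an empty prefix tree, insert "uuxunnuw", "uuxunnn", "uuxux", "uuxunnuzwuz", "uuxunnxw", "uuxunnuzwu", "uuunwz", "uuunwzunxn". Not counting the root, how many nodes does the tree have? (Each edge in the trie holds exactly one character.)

Count nodes per top-level branch (shared prefixes stored once):
  'u'-branch (uuunwz, uuunwzunxn, uuxunnn, uuxunnuw, uuxunnuzwu, uuxunnuzwuz, uuxunnxw, uuxux): 24 nodes
Sum: 24

24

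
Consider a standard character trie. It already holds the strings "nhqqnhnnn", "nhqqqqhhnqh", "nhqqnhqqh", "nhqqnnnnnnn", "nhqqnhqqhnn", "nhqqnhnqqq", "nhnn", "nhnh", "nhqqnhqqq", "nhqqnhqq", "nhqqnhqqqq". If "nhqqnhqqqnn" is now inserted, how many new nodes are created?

2

"nhqqnhqqq" is already a path in the trie; the remaining "nn" must be added.
New nodes needed: |"nhqqnhqqqnn"| − 9 = 11 − 9 = 2.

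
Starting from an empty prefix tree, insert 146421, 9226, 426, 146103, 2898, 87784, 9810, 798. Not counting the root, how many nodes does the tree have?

31

Insert word by word; a character creates a node only if that edge doesn't already exist:
  "146421" → 6 new (1, 4, 6, 4, 2, 1)
  "9226" → 4 new (9, 2, 2, 6)
  "426" → 3 new (4, 2, 6)
  "146103" → prefix "146" already present; 3 new (1, 0, 3)
  "2898" → 4 new (2, 8, 9, 8)
  "87784" → 5 new (8, 7, 7, 8, 4)
  "9810" → prefix "9" already present; 3 new (8, 1, 0)
  "798" → 3 new (7, 9, 8)
Total nodes = 6 + 4 + 3 + 3 + 4 + 5 + 3 + 3 = 31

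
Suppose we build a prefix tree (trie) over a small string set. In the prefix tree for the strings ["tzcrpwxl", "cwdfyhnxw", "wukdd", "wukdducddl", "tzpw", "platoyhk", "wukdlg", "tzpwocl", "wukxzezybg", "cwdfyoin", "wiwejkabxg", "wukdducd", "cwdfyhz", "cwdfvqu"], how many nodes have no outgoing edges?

11

Leaves are exactly the stored words that no other stored word extends.
Those words: "cwdfvqu", "cwdfyhnxw", "cwdfyhz", "cwdfyoin", "platoyhk", "tzcrpwxl", "tzpwocl", "wiwejkabxg", "wukdducddl", "wukdlg", "wukxzezybg"
Leaf count: 11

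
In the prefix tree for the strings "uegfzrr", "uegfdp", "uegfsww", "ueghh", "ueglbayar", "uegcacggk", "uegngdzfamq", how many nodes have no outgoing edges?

Leaves are exactly the stored words that no other stored word extends.
Those words: "uegcacggk", "uegfdp", "uegfsww", "uegfzrr", "ueghh", "ueglbayar", "uegngdzfamq"
Leaf count: 7

7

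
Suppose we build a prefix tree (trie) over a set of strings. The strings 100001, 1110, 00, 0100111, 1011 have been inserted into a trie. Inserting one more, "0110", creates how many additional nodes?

2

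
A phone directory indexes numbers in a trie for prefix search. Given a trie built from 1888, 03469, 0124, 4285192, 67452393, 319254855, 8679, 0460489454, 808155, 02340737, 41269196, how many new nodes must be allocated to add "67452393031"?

"67452393" is already a path in the trie; the remaining "031" must be added.
So 11 − 8 = 3 new nodes.

3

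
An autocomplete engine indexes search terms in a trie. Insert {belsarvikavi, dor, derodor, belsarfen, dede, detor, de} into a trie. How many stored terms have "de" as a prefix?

4

Walk to "de"; the words in its subtree are exactly those with that prefix.
Matches: "de", "dede", "derodor", "detor"
Count: 4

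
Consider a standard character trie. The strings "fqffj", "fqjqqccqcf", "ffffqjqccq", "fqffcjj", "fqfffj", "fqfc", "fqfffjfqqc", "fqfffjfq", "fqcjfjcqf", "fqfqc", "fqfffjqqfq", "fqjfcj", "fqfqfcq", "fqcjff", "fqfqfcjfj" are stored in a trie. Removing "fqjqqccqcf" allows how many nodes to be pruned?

A node on "fqjqqccqcf"'s path can go only if nothing else ends at it or branches off below it.
The suffix "qqccqcf" (7 nodes) is used only by "fqjqqccqcf"; the node for "fqj" still has the child "f", so pruning stops there.
Nodes removed: 7

7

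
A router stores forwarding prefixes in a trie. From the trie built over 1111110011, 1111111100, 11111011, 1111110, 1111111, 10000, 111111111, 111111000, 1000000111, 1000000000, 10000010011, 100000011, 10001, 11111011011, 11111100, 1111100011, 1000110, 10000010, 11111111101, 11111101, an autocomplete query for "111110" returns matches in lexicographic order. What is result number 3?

11111011011

Words with prefix "111110", in lexicographic order: "1111100011", "11111011", "11111011011"
The 3rd is 11111011011.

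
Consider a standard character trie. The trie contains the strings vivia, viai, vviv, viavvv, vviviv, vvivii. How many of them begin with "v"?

Traverse to the node for "v", then collect every word in that subtree.
Words under "v": viai, viavvv, vivia, vviv, vvivii, vviviv
Count: 6

6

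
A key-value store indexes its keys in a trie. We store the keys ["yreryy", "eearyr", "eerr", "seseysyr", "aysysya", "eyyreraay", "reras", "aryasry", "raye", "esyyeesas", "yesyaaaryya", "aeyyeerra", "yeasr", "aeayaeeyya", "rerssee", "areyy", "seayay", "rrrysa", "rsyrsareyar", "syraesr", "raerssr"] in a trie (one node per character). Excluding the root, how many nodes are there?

Trace insertions, counting only characters that open a new branch:
  "yreryy" → 6 new (y, r, e, r, y, y)
  "eearyr" → 6 new (e, e, a, r, y, r)
  "eerr" → prefix "ee" already present; 2 new (r, r)
  "seseysyr" → 8 new (s, e, s, e, y, s, y, r)
  "aysysya" → 7 new (a, y, s, y, s, y, a)
  "eyyreraay" → prefix "e" already present; 8 new (y, y, r, e, r, a, a, y)
  "reras" → 5 new (r, e, r, a, s)
  "aryasry" → prefix "a" already present; 6 new (r, y, a, s, r, y)
  "raye" → prefix "r" already present; 3 new (a, y, e)
  "esyyeesas" → prefix "e" already present; 8 new (s, y, y, e, e, s, a, s)
  "yesyaaaryya" → prefix "y" already present; 10 new (e, s, y, a, a, a, r, y, y, a)
  "aeyyeerra" → prefix "a" already present; 8 new (e, y, y, e, e, r, r, a)
  "yeasr" → prefix "ye" already present; 3 new (a, s, r)
  "aeayaeeyya" → prefix "ae" already present; 8 new (a, y, a, e, e, y, y, a)
  "rerssee" → prefix "rer" already present; 4 new (s, s, e, e)
  "areyy" → prefix "ar" already present; 3 new (e, y, y)
  "seayay" → prefix "se" already present; 4 new (a, y, a, y)
  "rrrysa" → prefix "r" already present; 5 new (r, r, y, s, a)
  "rsyrsareyar" → prefix "r" already present; 10 new (s, y, r, s, a, r, e, y, a, r)
  "syraesr" → prefix "s" already present; 6 new (y, r, a, e, s, r)
  "raerssr" → prefix "ra" already present; 5 new (e, r, s, s, r)
Total nodes = 6 + 6 + 2 + 8 + 7 + 8 + 5 + 6 + 3 + 8 + 10 + 8 + 3 + 8 + 4 + 3 + 4 + 5 + 10 + 6 + 5 = 125

125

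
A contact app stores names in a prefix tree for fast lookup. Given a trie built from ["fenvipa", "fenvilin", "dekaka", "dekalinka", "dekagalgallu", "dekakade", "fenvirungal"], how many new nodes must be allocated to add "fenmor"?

Walking "fenmor" from the root, the first 3 characters ("fen") follow existing edges; "m" is the first miss.
Each of the 3 remaining characters creates one node.

3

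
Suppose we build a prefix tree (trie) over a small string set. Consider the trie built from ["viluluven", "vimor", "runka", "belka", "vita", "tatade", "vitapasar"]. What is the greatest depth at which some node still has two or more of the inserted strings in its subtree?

4

Equivalently: take the maximum, over all pairs, of their longest common prefix length.
e.g. "vita" and "vitapasar" share the prefix "vita" of length 4; no pair shares a longer one.
Longest shared-prefix length: 4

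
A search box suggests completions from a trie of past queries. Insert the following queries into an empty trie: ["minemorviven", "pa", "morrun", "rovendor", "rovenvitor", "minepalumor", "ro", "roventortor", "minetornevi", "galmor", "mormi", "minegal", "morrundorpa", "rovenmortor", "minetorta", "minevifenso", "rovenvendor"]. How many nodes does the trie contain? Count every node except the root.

For each word, the new-node count is its length minus the longest prefix already in the trie:
  "minemorviven" → 12 new (m, i, n, e, m, o, r, v, i, v, e, n)
  "pa" → 2 new (p, a)
  "morrun" → prefix "m" already present; 5 new (o, r, r, u, n)
  "rovendor" → 8 new (r, o, v, e, n, d, o, r)
  "rovenvitor" → prefix "roven" already present; 5 new (v, i, t, o, r)
  "minepalumor" → prefix "mine" already present; 7 new (p, a, l, u, m, o, r)
  "ro" → prefix "ro" already present; 0 new (none)
  "roventortor" → prefix "roven" already present; 6 new (t, o, r, t, o, r)
  "minetornevi" → prefix "mine" already present; 7 new (t, o, r, n, e, v, i)
  "galmor" → 6 new (g, a, l, m, o, r)
  "mormi" → prefix "mor" already present; 2 new (m, i)
  "minegal" → prefix "mine" already present; 3 new (g, a, l)
  "morrundorpa" → prefix "morrun" already present; 5 new (d, o, r, p, a)
  "rovenmortor" → prefix "roven" already present; 6 new (m, o, r, t, o, r)
  "minetorta" → prefix "minetor" already present; 2 new (t, a)
  "minevifenso" → prefix "mine" already present; 7 new (v, i, f, e, n, s, o)
  "rovenvendor" → prefix "rovenv" already present; 5 new (e, n, d, o, r)
Total nodes = 12 + 2 + 5 + 8 + 5 + 7 + 0 + 6 + 7 + 6 + 2 + 3 + 5 + 6 + 2 + 7 + 5 = 88

88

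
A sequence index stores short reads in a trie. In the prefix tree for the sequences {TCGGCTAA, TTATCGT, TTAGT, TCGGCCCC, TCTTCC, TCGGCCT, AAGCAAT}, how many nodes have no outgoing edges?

A leaf is a node with no children — equivalently, the end of a word that is not a proper prefix of any other stored word.
Those words: "AAGCAAT", "TCGGCCCC", "TCGGCCT", "TCGGCTAA", "TCTTCC", "TTAGT", "TTATCGT"
Leaf count: 7

7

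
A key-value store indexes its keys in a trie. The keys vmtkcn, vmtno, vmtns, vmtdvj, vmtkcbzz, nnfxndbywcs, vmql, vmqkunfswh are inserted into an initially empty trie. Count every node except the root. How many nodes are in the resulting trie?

35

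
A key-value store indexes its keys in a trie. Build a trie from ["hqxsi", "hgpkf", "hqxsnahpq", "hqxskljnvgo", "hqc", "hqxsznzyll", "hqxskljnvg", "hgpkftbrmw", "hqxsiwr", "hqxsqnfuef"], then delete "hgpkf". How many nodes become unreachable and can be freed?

0

A node on "hgpkf"'s path can go only if nothing else ends at it or branches off below it.
Every node on "hgpkf" is still needed (e.g. by "hgpkftbrmw"), so nothing is freed.
Nodes removed: 0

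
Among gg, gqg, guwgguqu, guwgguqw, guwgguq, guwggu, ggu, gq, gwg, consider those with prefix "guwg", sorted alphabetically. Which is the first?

Words with prefix "guwg", in lexicographic order: "guwggu", "guwgguq", "guwgguqu", "guwgguqw"
Position 1: guwggu

guwggu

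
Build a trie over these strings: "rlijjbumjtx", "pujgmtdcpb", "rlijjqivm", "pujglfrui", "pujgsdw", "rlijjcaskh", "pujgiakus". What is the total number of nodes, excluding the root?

43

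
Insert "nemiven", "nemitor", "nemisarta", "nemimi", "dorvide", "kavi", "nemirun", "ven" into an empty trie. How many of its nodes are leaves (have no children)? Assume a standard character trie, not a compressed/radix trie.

8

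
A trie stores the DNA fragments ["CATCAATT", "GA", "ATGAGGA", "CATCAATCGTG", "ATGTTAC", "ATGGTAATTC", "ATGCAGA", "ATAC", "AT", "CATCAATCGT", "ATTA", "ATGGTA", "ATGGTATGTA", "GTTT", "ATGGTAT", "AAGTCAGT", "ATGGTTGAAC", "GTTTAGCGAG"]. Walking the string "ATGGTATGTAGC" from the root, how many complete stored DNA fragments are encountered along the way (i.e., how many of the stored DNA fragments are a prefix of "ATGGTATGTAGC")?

Check each prefix of "ATGGTATGTAGC" against the stored set — each match is an end-marker on the path.
Prefixes of the query that are stored words: "AT", "ATGGTA", "ATGGTAT", "ATGGTATGTA"
Count: 4

4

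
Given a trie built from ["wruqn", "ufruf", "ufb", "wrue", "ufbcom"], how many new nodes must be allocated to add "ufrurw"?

2

Walking "ufrurw" from the root, the first 4 characters ("ufru") follow existing edges; "r" is the first miss.
So 6 − 4 = 2 new nodes.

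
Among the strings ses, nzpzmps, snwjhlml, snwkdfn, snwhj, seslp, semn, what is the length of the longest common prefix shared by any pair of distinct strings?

3

Look for the deepest trie node that still has at least two words in its subtree.
"ses" and "seslp" agree on "ses" (3 characters) before diverging; nothing deeper is shared.
Longest shared-prefix length: 3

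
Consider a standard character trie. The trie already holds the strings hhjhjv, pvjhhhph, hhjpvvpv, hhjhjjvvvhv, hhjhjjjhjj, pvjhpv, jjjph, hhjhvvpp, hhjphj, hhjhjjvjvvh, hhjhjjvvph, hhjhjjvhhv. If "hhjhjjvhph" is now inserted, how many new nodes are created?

2

"hhjhjjvh" is already a path in the trie; the remaining "ph" must be added.
So 10 − 8 = 2 new nodes.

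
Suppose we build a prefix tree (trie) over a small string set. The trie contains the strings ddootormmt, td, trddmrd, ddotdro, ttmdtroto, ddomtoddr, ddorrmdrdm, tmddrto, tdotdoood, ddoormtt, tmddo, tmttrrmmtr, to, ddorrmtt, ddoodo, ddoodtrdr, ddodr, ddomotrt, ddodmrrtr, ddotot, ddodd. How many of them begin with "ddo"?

Walk to "ddo"; the words in its subtree are exactly those with that prefix.
Matches: "ddodd", "ddodmrrtr", "ddodr", "ddomotrt", "ddomtoddr", "ddoodo", "ddoodtrdr", "ddoormtt", "ddootormmt", "ddorrmdrdm", "ddorrmtt", "ddotdro", "ddotot"
Count: 13

13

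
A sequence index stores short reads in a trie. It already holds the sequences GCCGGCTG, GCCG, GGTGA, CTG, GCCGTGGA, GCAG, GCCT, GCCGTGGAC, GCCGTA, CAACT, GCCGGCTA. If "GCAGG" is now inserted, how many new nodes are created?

1

Walking "GCAGG" from the root, the first 4 characters ("GCAG") follow existing edges; "G" is the first miss.
New nodes needed: |"GCAGG"| − 4 = 5 − 4 = 1.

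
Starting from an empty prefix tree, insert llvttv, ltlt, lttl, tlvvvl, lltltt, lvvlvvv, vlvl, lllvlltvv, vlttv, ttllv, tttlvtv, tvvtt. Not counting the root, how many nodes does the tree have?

54

Count nodes per top-level branch (shared prefixes stored once):
  'l'-branch (lllvlltvv, lltltt, llvttv, ltlt, lttl, lvvlvvv): 28 nodes
  't'-branch (tlvvvl, ttllv, tttlvtv, tvvtt): 19 nodes
  'v'-branch (vlttv, vlvl): 7 nodes
Sum: 54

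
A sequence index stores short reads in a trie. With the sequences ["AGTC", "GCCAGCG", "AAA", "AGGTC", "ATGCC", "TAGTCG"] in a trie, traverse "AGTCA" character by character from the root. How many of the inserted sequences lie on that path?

1

Traverse "AGTCA" character by character; count nodes along the way that are marked as word ends.
Prefixes of the query that are stored words: "AGTC"
Count: 1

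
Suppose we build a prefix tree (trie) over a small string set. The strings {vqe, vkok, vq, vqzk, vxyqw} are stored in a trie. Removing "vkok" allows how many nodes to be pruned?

3

A node on "vkok"'s path can go only if nothing else ends at it or branches off below it.
The suffix "kok" (3 nodes) is used only by "vkok"; the node for "v" still has the child "q", so pruning stops there.
Nodes removed: 3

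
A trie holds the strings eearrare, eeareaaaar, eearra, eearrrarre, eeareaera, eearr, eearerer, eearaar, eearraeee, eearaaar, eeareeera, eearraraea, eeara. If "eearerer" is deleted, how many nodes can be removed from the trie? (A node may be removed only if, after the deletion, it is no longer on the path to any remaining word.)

After clearing the end-marker at "eearerer", prune upward until reaching a node still needed by another word.
The suffix "rer" (3 nodes) is used only by "eearerer"; the node for "eeare" still has the child "a", so pruning stops there.
Nodes removed: 3

3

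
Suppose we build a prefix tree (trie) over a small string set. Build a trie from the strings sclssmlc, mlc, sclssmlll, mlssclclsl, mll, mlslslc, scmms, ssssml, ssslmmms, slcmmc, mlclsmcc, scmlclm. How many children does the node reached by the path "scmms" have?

Follow the path "scmms" to its node, then look at its outgoing edges.
No stored string extends past "scmms".
That node has 0 child edges.

0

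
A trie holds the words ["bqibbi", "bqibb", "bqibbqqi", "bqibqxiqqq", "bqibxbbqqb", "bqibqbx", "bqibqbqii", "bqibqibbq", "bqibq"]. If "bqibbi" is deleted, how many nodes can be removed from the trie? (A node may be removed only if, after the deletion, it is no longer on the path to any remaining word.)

A node on "bqibbi"'s path can go only if nothing else ends at it or branches off below it.
The suffix "i" (1 node) is used only by "bqibbi"; the node for "bqibb" still has the child "q", so pruning stops there.
Nodes removed: 1

1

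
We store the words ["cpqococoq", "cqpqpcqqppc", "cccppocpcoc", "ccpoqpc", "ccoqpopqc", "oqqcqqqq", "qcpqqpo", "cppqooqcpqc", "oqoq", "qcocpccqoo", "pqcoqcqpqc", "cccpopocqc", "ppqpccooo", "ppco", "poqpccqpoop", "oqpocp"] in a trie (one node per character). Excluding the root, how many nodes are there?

For each word, the new-node count is its length minus the longest prefix already in the trie:
  "cpqococoq" → 9 new (c, p, q, o, c, o, c, o, q)
  "cqpqpcqqppc" → prefix "c" already present; 10 new (q, p, q, p, c, q, q, p, p, c)
  "cccppocpcoc" → prefix "c" already present; 10 new (c, c, p, p, o, c, p, c, o, c)
  "ccpoqpc" → prefix "cc" already present; 5 new (p, o, q, p, c)
  "ccoqpopqc" → prefix "cc" already present; 7 new (o, q, p, o, p, q, c)
  "oqqcqqqq" → 8 new (o, q, q, c, q, q, q, q)
  "qcpqqpo" → 7 new (q, c, p, q, q, p, o)
  "cppqooqcpqc" → prefix "cp" already present; 9 new (p, q, o, o, q, c, p, q, c)
  "oqoq" → prefix "oq" already present; 2 new (o, q)
  "qcocpccqoo" → prefix "qc" already present; 8 new (o, c, p, c, c, q, o, o)
  "pqcoqcqpqc" → 10 new (p, q, c, o, q, c, q, p, q, c)
  "cccpopocqc" → prefix "cccp" already present; 6 new (o, p, o, c, q, c)
  "ppqpccooo" → prefix "p" already present; 8 new (p, q, p, c, c, o, o, o)
  "ppco" → prefix "pp" already present; 2 new (c, o)
  "poqpccqpoop" → prefix "p" already present; 10 new (o, q, p, c, c, q, p, o, o, p)
  "oqpocp" → prefix "oq" already present; 4 new (p, o, c, p)
Total nodes = 9 + 10 + 10 + 5 + 7 + 8 + 7 + 9 + 2 + 8 + 10 + 6 + 8 + 2 + 10 + 4 = 115

115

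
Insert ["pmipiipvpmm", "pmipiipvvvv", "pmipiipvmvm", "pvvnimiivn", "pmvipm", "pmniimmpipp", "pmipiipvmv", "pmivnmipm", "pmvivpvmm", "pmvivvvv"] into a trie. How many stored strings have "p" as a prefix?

10

Traverse to the node for "p", then collect every word in that subtree.
Matches: "pmipiipvmv", "pmipiipvmvm", "pmipiipvpmm", "pmipiipvvvv", "pmivnmipm", "pmniimmpipp", "pmvipm", "pmvivpvmm", "pmvivvvv", "pvvnimiivn"
Count: 10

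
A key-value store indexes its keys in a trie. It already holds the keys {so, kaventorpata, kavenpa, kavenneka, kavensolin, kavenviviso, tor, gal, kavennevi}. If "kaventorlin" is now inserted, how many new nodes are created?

"kaventor" is already a path in the trie; the remaining "lin" must be added.
Each of the 3 remaining characters creates one node.

3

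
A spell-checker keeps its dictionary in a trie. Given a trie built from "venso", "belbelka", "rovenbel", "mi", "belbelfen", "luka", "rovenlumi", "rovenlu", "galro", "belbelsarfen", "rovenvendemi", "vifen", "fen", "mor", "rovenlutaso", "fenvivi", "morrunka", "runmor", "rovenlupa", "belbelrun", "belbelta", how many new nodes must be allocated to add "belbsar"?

3

"belb" is already a path in the trie; the remaining "sar" must be added.
So 7 − 4 = 3 new nodes.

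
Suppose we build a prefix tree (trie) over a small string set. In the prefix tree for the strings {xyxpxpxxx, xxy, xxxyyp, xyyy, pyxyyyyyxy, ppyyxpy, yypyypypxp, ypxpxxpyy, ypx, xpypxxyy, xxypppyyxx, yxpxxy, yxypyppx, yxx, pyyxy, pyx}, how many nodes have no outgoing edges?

Leaves are exactly the stored words that no other stored word extends.
Those words: "ppyyxpy", "pyxyyyyyxy", "pyyxy", "xpypxxyy", "xxxyyp", "xxypppyyxx", "xyxpxpxxx", "xyyy", "ypxpxxpyy", "yxpxxy", "yxx", "yxypyppx", "yypyypypxp"
Leaf count: 13

13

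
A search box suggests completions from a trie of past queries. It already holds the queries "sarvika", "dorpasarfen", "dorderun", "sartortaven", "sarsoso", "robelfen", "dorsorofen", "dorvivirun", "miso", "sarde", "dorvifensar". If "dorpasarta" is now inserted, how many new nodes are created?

2

"dorpasar" is already a path in the trie; the remaining "ta" must be added.
Each of the 2 remaining characters creates one node.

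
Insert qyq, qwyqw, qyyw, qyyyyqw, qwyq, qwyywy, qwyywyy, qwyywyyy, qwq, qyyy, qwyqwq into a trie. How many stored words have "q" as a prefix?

Filter for entries beginning with "q":
Matches: "qwq", "qwyq", "qwyqw", "qwyqwq", "qwyywy", "qwyywyy", "qwyywyyy", "qyq", "qyyw", "qyyy", "qyyyyqw"
Count: 11

11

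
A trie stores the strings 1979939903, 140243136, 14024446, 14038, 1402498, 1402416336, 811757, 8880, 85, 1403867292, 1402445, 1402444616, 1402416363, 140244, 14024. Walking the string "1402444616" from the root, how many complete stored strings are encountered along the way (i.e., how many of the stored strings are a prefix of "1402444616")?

Walk "1402444616" from the root; an end-of-word marker is hit whenever a stored word is a prefix of "1402444616".
Prefixes of the query that are stored words: "14024", "140244", "14024446", "1402444616"
Count: 4

4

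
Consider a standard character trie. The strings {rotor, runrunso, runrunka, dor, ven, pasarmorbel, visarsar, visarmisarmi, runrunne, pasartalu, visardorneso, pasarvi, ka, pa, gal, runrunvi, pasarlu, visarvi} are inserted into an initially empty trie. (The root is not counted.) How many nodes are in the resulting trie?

71

Trace insertions, counting only characters that open a new branch:
  "rotor" → 5 new (r, o, t, o, r)
  "runrunso" → prefix "r" already present; 7 new (u, n, r, u, n, s, o)
  "runrunka" → prefix "runrun" already present; 2 new (k, a)
  "dor" → 3 new (d, o, r)
  "ven" → 3 new (v, e, n)
  "pasarmorbel" → 11 new (p, a, s, a, r, m, o, r, b, e, l)
  "visarsar" → prefix "v" already present; 7 new (i, s, a, r, s, a, r)
  "visarmisarmi" → prefix "visar" already present; 7 new (m, i, s, a, r, m, i)
  "runrunne" → prefix "runrun" already present; 2 new (n, e)
  "pasartalu" → prefix "pasar" already present; 4 new (t, a, l, u)
  "visardorneso" → prefix "visar" already present; 7 new (d, o, r, n, e, s, o)
  "pasarvi" → prefix "pasar" already present; 2 new (v, i)
  "ka" → 2 new (k, a)
  "pa" → prefix "pa" already present; 0 new (none)
  "gal" → 3 new (g, a, l)
  "runrunvi" → prefix "runrun" already present; 2 new (v, i)
  "pasarlu" → prefix "pasar" already present; 2 new (l, u)
  "visarvi" → prefix "visar" already present; 2 new (v, i)
Total nodes = 5 + 7 + 2 + 3 + 3 + 11 + 7 + 7 + 2 + 4 + 7 + 2 + 2 + 0 + 3 + 2 + 2 + 2 = 71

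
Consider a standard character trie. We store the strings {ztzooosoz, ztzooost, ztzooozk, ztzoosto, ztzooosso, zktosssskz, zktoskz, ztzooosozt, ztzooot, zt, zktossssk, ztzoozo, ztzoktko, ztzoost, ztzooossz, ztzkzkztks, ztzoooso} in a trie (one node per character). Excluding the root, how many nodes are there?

44

Trace insertions, counting only characters that open a new branch:
  "ztzooosoz" → 9 new (z, t, z, o, o, o, s, o, z)
  "ztzooost" → prefix "ztzooos" already present; 1 new (t)
  "ztzooozk" → prefix "ztzooo" already present; 2 new (z, k)
  "ztzoosto" → prefix "ztzoo" already present; 3 new (s, t, o)
  "ztzooosso" → prefix "ztzooos" already present; 2 new (s, o)
  "zktosssskz" → prefix "z" already present; 9 new (k, t, o, s, s, s, s, k, z)
  "zktoskz" → prefix "zktos" already present; 2 new (k, z)
  "ztzooosozt" → prefix "ztzooosoz" already present; 1 new (t)
  "ztzooot" → prefix "ztzooo" already present; 1 new (t)
  "zt" → prefix "zt" already present; 0 new (none)
  "zktossssk" → prefix "zktossssk" already present; 0 new (none)
  "ztzoozo" → prefix "ztzoo" already present; 2 new (z, o)
  "ztzoktko" → prefix "ztzo" already present; 4 new (k, t, k, o)
  "ztzoost" → prefix "ztzoost" already present; 0 new (none)
  "ztzooossz" → prefix "ztzoooss" already present; 1 new (z)
  "ztzkzkztks" → prefix "ztz" already present; 7 new (k, z, k, z, t, k, s)
  "ztzoooso" → prefix "ztzoooso" already present; 0 new (none)
Total nodes = 9 + 1 + 2 + 3 + 2 + 9 + 2 + 1 + 1 + 0 + 0 + 2 + 4 + 0 + 1 + 7 + 0 = 44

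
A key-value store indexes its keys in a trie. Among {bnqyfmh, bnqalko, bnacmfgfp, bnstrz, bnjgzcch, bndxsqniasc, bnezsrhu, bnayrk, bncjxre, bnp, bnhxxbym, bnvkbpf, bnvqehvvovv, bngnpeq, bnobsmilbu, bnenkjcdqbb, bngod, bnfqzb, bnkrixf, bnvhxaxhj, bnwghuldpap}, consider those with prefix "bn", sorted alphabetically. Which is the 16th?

Filter for "bn…" and sort: "bnacmfgfp", "bnayrk", "bncjxre", "bndxsqniasc", "bnenkjcdqbb", "bnezsrhu", "bnfqzb", "bngnpeq", "bngod", "bnhxxbym", "bnjgzcch", "bnkrixf", "bnobsmilbu", "bnp", "bnqalko", "bnqyfmh", "bnstrz", "bnvhxaxhj", "bnvkbpf", "bnvqehvvovv", "bnwghuldpap"
Position 16: bnqyfmh

bnqyfmh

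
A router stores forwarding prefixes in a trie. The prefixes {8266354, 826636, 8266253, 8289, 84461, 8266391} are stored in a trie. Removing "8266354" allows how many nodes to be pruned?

2

A node on "8266354"'s path can go only if nothing else ends at it or branches off below it.
The suffix "54" (2 nodes) is used only by "8266354"; the node for "82663" still has the child "6", so pruning stops there.
Nodes removed: 2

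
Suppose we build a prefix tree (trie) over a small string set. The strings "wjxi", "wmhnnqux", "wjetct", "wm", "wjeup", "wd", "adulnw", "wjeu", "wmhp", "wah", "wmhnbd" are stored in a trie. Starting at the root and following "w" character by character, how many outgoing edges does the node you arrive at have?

4

Follow the path "w" to its node, then look at its outgoing edges.
Characters that immediately follow "w" among the stored strings: {a, d, j, m}.
That node has 4 child edges.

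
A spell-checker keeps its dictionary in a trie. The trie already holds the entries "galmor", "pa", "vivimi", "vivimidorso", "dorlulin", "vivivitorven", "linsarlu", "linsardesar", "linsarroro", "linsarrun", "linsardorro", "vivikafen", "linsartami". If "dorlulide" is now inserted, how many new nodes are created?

The longest prefix of "dorlulide" already in the trie is "dorluli" (length 7).
New nodes needed: |"dorlulide"| − 7 = 9 − 7 = 2.

2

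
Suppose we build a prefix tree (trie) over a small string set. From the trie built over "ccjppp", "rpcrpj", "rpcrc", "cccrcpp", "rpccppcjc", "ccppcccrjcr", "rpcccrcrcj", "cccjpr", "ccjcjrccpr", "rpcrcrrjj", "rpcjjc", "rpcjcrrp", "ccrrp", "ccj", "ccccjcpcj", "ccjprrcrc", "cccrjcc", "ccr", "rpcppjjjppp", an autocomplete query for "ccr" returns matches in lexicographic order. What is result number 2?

ccrrp

Words with prefix "ccr", in lexicographic order: "ccr", "ccrrp"
The 2nd is ccrrp.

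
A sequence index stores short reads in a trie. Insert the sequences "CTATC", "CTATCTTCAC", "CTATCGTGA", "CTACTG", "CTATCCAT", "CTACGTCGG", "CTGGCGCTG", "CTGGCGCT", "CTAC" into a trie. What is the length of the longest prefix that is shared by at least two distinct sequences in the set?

The deepest shared node is where two words last agree before diverging.
"CTGGCGCT" and "CTGGCGCTG" agree on "CTGGCGCT" (8 characters) before diverging; nothing deeper is shared.
Longest shared-prefix length: 8

8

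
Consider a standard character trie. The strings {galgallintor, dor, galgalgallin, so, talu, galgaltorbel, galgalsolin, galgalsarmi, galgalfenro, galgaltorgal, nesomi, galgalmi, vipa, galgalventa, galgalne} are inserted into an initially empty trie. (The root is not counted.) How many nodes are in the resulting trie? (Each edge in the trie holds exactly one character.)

Count nodes per top-level branch (shared prefixes stored once):
  'd'-branch (dor): 3 nodes
  'g'-branch (galgalfenro, galgalgallin, galgallintor, galgalmi, galgalne, galgalsarmi, galgalsolin, galgaltorbel, galgaltorgal, galgalventa): 50 nodes
  'n'-branch (nesomi): 6 nodes
  's'-branch (so): 2 nodes
  't'-branch (talu): 4 nodes
  'v'-branch (vipa): 4 nodes
Sum: 69

69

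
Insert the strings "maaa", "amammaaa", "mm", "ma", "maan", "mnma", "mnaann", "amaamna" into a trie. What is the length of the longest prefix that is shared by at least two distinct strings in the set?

3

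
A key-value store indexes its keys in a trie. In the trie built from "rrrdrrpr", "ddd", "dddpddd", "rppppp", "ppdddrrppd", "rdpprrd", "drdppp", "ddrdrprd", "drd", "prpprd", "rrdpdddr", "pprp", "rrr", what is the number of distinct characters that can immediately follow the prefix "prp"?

The children of the "prp" node are the distinct next characters among strings starting with "prp".
Characters that immediately follow "prp" among the stored strings: {p}.
That node has 1 child edge.

1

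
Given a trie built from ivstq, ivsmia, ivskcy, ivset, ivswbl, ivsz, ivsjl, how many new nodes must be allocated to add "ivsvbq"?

3

Walking "ivsvbq" from the root, the first 3 characters ("ivs") follow existing edges; "v" is the first miss.
So 6 − 3 = 3 new nodes.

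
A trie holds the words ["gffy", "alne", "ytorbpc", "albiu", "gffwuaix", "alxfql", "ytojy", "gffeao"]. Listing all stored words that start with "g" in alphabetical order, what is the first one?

gffeao

DFS of the "g" subtree visits, in order: "gffeao", "gffwuaix", "gffy"
Position 1: gffeao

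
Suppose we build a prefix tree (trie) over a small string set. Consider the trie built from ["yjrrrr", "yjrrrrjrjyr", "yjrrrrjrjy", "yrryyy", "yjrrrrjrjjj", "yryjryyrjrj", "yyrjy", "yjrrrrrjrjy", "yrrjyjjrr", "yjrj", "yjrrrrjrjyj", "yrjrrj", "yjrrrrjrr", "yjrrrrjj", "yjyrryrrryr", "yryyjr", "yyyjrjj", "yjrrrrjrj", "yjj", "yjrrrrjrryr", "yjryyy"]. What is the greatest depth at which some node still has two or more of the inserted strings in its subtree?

Equivalently: take the maximum, over all pairs, of their longest common prefix length.
"yjrrrrjrjy" and "yjrrrrjrjyj" agree on "yjrrrrjrjy" (10 characters) before diverging; nothing deeper is shared.
Longest shared-prefix length: 10

10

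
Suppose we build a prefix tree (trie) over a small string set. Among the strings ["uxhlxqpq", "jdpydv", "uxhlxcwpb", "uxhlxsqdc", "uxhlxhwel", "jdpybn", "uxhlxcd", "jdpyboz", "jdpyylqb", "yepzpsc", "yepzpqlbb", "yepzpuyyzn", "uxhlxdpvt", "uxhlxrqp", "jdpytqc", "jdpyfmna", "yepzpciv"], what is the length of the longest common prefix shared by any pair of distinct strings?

6

Look for the deepest trie node that still has at least two words in its subtree.
"uxhlxcd" and "uxhlxcwpb" agree on "uxhlxc" (6 characters) before diverging; nothing deeper is shared.
Longest shared-prefix length: 6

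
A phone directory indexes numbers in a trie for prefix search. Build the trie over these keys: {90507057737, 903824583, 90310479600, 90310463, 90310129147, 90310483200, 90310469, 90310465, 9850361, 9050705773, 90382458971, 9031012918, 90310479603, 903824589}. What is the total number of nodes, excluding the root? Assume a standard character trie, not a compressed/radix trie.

52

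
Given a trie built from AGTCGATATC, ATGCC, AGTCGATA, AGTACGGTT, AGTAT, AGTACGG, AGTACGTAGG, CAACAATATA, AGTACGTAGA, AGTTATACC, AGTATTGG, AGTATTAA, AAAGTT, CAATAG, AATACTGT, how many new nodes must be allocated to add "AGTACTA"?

2

Walking "AGTACTA" from the root, the first 5 characters ("AGTAC") follow existing edges; "T" is the first miss.
Each of the 2 remaining characters creates one node.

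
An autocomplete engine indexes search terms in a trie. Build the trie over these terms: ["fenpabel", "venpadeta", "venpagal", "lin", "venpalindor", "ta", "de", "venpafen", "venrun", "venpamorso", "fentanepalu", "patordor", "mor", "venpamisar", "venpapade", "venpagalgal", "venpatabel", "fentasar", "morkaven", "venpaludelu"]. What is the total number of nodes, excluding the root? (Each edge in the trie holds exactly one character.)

92

For each word, the new-node count is its length minus the longest prefix already in the trie:
  "fenpabel" → 8 new (f, e, n, p, a, b, e, l)
  "venpadeta" → 9 new (v, e, n, p, a, d, e, t, a)
  "venpagal" → prefix "venpa" already present; 3 new (g, a, l)
  "lin" → 3 new (l, i, n)
  "venpalindor" → prefix "venpa" already present; 6 new (l, i, n, d, o, r)
  "ta" → 2 new (t, a)
  "de" → 2 new (d, e)
  "venpafen" → prefix "venpa" already present; 3 new (f, e, n)
  "venrun" → prefix "ven" already present; 3 new (r, u, n)
  "venpamorso" → prefix "venpa" already present; 5 new (m, o, r, s, o)
  "fentanepalu" → prefix "fen" already present; 8 new (t, a, n, e, p, a, l, u)
  "patordor" → 8 new (p, a, t, o, r, d, o, r)
  "mor" → 3 new (m, o, r)
  "venpamisar" → prefix "venpam" already present; 4 new (i, s, a, r)
  "venpapade" → prefix "venpa" already present; 4 new (p, a, d, e)
  "venpagalgal" → prefix "venpagal" already present; 3 new (g, a, l)
  "venpatabel" → prefix "venpa" already present; 5 new (t, a, b, e, l)
  "fentasar" → prefix "fenta" already present; 3 new (s, a, r)
  "morkaven" → prefix "mor" already present; 5 new (k, a, v, e, n)
  "venpaludelu" → prefix "venpal" already present; 5 new (u, d, e, l, u)
Total nodes = 8 + 9 + 3 + 3 + 6 + 2 + 2 + 3 + 3 + 5 + 8 + 8 + 3 + 4 + 4 + 3 + 5 + 3 + 5 + 5 = 92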